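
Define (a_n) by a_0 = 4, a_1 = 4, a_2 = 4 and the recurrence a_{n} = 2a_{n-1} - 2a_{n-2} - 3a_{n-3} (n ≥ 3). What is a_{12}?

The ordinary generating function has denominator 1 - 2y + 2y^2 + 3y^3.
Iterating the recurrence: a_0,…,a_{12} = 4, 4, 4, -12, -44, -76, -28, 228, 740, 1108, 52, -4332, -12092.

-12092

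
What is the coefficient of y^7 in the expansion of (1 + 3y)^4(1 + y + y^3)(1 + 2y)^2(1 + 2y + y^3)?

5074

(1 + 3y)^4 has coefficients 1,12,54,108,81 for degrees 0…4.
(1 + y + y^3) has coefficients 1,1,0,1,0,0,0,0 for degrees 0…7.
Multiplying by (1 + 2y)^2 gives running coefficients 1,5,8,5,4,4,0,0 for degrees 0…7.
Finally multiplying by (1 + 2y + y^3), the product of all factors after the first has coefficients 1,7,18,22,19,20,13,4 for degrees 0…7.
[y^7] = 1·4 + 12·13 + 54·20 + 108·19 + 81·22 = 5074.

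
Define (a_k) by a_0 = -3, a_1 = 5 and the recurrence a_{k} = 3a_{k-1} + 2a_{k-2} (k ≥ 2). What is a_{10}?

The ordinary generating function has denominator 1 - 3q - 2q^2.
Iterating the recurrence: a_0,…,a_{10} = -3, 5, 9, 37, 129, 461, 1641, 5845, 20817, 74141, 264057.

264057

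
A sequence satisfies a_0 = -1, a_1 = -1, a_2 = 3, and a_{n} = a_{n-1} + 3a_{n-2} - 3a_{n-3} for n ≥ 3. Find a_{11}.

The ordinary generating function has denominator 1 - z - 3z^2 + 3z^3.
Iterating the recurrence: a_0,…,a_{11} = -1, -1, 3, 3, 15, 15, 51, 51, 159, 159, 483, 483.

483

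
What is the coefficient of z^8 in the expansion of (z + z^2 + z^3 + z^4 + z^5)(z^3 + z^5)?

2

(z + z^2 + z^3 + z^4 + z^5) has coefficients 0,1,1,1,1,1 for degrees 0…5.
(z^3 + z^5) has coefficients 0,0,0,1,0,1,0,0,0 for degrees 0…8.
[z^8] = 1·0 + 1·0 + 1·1 + 1·0 + 1·1 = 2.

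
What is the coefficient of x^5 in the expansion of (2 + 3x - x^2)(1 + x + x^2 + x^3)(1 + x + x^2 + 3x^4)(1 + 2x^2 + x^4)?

(2 + 3x - x^2) has coefficients 2,3,-1 for degrees 0…2.
(1 + x + x^2 + x^3) has coefficients 1,1,1,1,0,0 for degrees 0…5.
Multiplying by (1 + x + x^2 + 3x^4) gives running coefficients 1,2,3,3,5,4 for degrees 0…5.
Finally multiplying by (1 + 2x^2 + x^4), the product of all factors after the first has coefficients 1,2,5,7,12,12 for degrees 0…5.
[x^5] = 2·12 + 3·12 − 1·7 = 53.

53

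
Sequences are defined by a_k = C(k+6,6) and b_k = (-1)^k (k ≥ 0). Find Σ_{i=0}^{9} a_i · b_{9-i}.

Write out a_i and b_{9-i} for i = 0,…,9 and sum the products.
Σ = 1·(-1) + 7·1 + 28·(-1) + 84·1 + 210·(-1) + 462·1 + 924·(-1) + 1716·1 + 3003·(-1) + 5005·1 = 3108.

3108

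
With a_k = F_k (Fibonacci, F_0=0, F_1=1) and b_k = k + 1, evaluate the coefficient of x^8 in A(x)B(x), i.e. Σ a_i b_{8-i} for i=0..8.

Write out a_i and b_{8-i} for i = 0,…,8 and sum the products.
Σ = 0·9 + 1·8 + 1·7 + 2·6 + 3·5 + 5·4 + 8·3 + 13·2 + 21·1 = 133.

133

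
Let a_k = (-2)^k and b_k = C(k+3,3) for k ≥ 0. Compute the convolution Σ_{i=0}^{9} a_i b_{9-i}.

This is [x^9] in the product of the two ordinary generating functions.
Σ = 1·220 − 2·165 + 4·120 − 8·84 + 16·56 − 32·35 + 64·20 − 128·10 + 256·4 − 512·1 = -14.

-14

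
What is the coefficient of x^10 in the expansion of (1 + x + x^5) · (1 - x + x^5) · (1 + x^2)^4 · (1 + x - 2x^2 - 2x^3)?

2

(1 + x + x^5) has coefficients 1,1,0,0,0,1 for degrees 0…5.
(1 - x + x^5) has coefficients 1,-1,0,0,0,1,0,0,0,0,0 for degrees 0…10.
Multiplying by (1 + x^2)^4 gives running coefficients 1,-1,4,-4,6,-5,4,0,1,5,0 for degrees 0…10.
Finally multiplying by (1 + x - 2x^2 - 2x^3), the product of all factors after the first has coefficients 1,0,1,0,-4,1,-5,2,3,-2,3 for degrees 0…10.
[x^10] = 1·3 + 1·(-2) + 1·1 = 2.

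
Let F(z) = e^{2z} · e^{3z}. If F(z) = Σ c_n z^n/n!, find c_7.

78125

The EGF product rule gives c_7 = Σ_{k_1+k_2=7} C(7; k_1,k_2) · ∏ g_i(k_i), where e^{2z} gives (2)^k; e^{3z} gives (3)^k.
g_1(k) for k = 0…7: 1, 2, 4, 8, 16, 32, 64, 128.
g_2(k) for k = 0…7: 1, 3, 9, 27, 81, 243, 729, 2187.
c_7 = Σ_k C(7,k)·g_1(k)·g_2(7−k) = 1·1·2187 + 7·2·729 + 21·4·243 + 35·8·81 + 35·16·27 + 21·32·9 + 7·64·3 + 1·128·1 = 2187 + 10206 + 20412 + 22680 + 15120 + 6048 + 1344 + 128 = 78125.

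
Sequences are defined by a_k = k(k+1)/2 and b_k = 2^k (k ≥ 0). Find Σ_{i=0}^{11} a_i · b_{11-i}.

The convolution is the t^11 coefficient of A(t)B(t).
Σ = 0·2048 + 1·1024 + 3·512 + 6·256 + 10·128 + 15·64 + 21·32 + 28·16 + 36·8 + 45·4 + 55·2 + 66·1 = 8100.

8100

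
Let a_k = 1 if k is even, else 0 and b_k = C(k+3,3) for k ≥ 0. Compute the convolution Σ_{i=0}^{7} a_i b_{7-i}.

This is [x^7] in the product of the two ordinary generating functions.
Σ = 1·120 + 0·84 + 1·56 + 0·35 + 1·20 + 0·10 + 1·4 + 0·1 = 200.

200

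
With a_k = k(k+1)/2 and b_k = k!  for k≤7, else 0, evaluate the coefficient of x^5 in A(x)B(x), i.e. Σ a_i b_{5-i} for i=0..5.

Write out a_i and b_{5-i} for i = 0,…,5 and sum the products.
Σ = 0·120 + 1·24 + 3·6 + 6·2 + 10·1 + 15·1 = 79.

79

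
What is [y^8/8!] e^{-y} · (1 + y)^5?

The EGF product rule gives c_8 = Σ_{k_1+k_2=8} C(8; k_1,k_2) · ∏ g_i(k_i), where e^{-y} gives (-1)^k; (1+y)^5 gives the falling factorial (5)_k.
g_1(k) for k = 0…8: 1, -1, 1, -1, 1, -1, 1, -1, 1.
g_2(k) for k = 0…8: 1, 5, 20, 60, 120, 120, 0, 0, 0.
c_8 = Σ_k C(8,k)·g_1(k)·g_2(8−k) = 56·(-1)·120 + 70·1·120 + 56·(-1)·60 + 28·1·20 + 8·(-1)·5 + 1·1·1 = −6720 + 8400 − 3360 + 560 − 40 + 1 = -1159.

-1159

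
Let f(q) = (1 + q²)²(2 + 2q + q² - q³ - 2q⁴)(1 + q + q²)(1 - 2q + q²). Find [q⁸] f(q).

(1 + q²)² has coefficients 1,0,2,0,1 for degrees 0…4.
(2 + 2q + q² - q³ - 2q⁴) has coefficients 2,2,1,-1,-2,0,0,0,0 for degrees 0…8.
Multiplying by (1 + q + q²) gives running coefficients 2,4,5,2,-2,-3,-2,0,0 for degrees 0…8.
Finally multiplying by (1 - 2q + q²), the product of all factors after the first has coefficients 2,0,-1,-4,-1,3,2,1,-2 for degrees 0…8.
[q⁸] = 1·(-2) + 2·2 + 1·(-1) = 1.

1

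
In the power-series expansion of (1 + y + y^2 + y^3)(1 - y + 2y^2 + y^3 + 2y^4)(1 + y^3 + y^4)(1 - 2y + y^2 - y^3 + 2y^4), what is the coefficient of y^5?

(1 + y + y^2 + y^3) has coefficients 1,1,1,1 for degrees 0…3.
(1 - y + 2y^2 + y^3 + 2y^4) has coefficients 1,-1,2,1,2,0 for degrees 0…5.
Multiplying by (1 + y^3 + y^4) gives running coefficients 1,-1,2,2,2,1 for degrees 0…5.
Finally multiplying by (1 - 2y + y^2 - y^3 + 2y^4), the product of all factors after the first has coefficients 1,-3,5,-4,3,-5 for degrees 0…5.
[y^5] = 1·(-5) + 1·3 + 1·(-4) + 1·5 = -1.

-1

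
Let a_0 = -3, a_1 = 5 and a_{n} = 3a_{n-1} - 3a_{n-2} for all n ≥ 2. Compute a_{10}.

The ordinary generating function has denominator 1 - 3z + 3z^2.
Iterating the recurrence: a_0,…,a_{10} = -3, 5, 24, 57, 99, 126, 81, -135, -648, -1539, -2673.

-2673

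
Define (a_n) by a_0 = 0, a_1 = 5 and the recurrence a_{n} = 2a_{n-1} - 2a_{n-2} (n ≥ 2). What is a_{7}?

-40

The ordinary generating function has denominator 1 - 2q + 2q^2.
Iterating the recurrence: a_0,…,a_{7} = 0, 5, 10, 10, 0, -20, -40, -40.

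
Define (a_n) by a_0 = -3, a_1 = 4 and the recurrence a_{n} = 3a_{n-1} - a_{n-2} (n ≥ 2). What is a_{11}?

The ordinary generating function has denominator 1 - 3t + t^2.
Iterating the recurrence: a_0,…,a_{11} = -3, 4, 15, 41, 108, 283, 741, 1940, 5079, 13297, 34812, 91139.

91139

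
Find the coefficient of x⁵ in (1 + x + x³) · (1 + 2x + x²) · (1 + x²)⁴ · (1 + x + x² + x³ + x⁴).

71

(1 + x + x³) has coefficients 1,1,0,1 for degrees 0…3.
(1 + 2x + x²) has coefficients 1,2,1,0,0,0 for degrees 0…5.
Multiplying by (1 + x²)⁴ gives running coefficients 1,2,5,8,10,12 for degrees 0…5.
Finally multiplying by (1 + x + x² + x³ + x⁴), the product of all factors after the first has coefficients 1,3,8,16,26,37 for degrees 0…5.
[x⁵] = 1·37 + 1·26 + 1·8 = 71.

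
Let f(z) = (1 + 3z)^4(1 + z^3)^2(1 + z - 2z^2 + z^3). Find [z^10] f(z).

(1 + 3z)^4 has coefficients 1,12,54,108,81 for degrees 0…4.
(1 + z^3)^2 has coefficients 1,0,0,2,0,0,1,0,0,0,0 for degrees 0…10.
Finally multiplying by (1 + z - 2z^2 + z^3), the product of all factors after the first has coefficients 1,1,-2,3,2,-4,3,1,-2,1,0 for degrees 0…10.
[z^10] = 1·0 + 12·1 + 54·(-2) + 108·1 + 81·3 = 255.

255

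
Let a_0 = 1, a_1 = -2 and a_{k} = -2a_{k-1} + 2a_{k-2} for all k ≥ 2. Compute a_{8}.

The ordinary generating function has denominator 1 + 2y - 2y^2.
Iterating the recurrence: a_0,…,a_{8} = 1, -2, 6, -16, 44, -120, 328, -896, 2448.

2448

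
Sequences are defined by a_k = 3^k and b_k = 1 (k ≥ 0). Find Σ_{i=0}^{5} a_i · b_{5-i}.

This is [x^5] in the product of the two ordinary generating functions.
Σ = 1·1 + 3·1 + 9·1 + 27·1 + 81·1 + 243·1 = 364.

364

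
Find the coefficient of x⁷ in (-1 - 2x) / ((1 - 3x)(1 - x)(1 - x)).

-8188

The denominator gives the recurrence a_n = 5a_(n−1) − 7a_(n−2) + 3a_(n−3) for n ≥ 3; the numerator fixes a_0 = -1, a_1 = -7, a_2 = -28.
Iterating: -1, -7, -28, -94, -295, -901, -2722, -8188, so a_7 = -8188.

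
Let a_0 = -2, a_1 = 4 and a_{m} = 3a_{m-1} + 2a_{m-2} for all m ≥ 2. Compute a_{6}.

The ordinary generating function has denominator 1 - 3t - 2t^2.
Iterating the recurrence: a_0,…,a_{6} = -2, 4, 8, 32, 112, 400, 1424.

1424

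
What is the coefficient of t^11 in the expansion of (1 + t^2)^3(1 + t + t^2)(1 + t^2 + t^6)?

(1 + t^2)^3 has coefficients 1,0,3,0,3,0,1 for degrees 0…6.
(1 + t + t^2) has coefficients 1,1,1,0,0,0,0,0,0,0,0,0 for degrees 0…11.
Finally multiplying by (1 + t^2 + t^6), the product of all factors after the first has coefficients 1,1,2,1,1,0,1,1,1,0,0,0 for degrees 0…11.
[t^11] = 1·0 + 3·0 + 3·1 + 1·0 = 3.

3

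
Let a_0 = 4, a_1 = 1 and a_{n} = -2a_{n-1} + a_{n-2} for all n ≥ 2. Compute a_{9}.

The ordinary generating function has denominator 1 + 2q - q^2.
Iterating the recurrence: a_0,…,a_{9} = 4, 1, 2, -3, 8, -19, 46, -111, 268, -647.

-647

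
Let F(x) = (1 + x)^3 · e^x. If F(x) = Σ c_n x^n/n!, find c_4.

73

The EGF product rule gives c_4 = Σ_{k_1+k_2=4} C(4; k_1,k_2) · ∏ g_i(k_i), where (1+x)^3 gives the falling factorial (3)_k; e^x gives (1)^k.
g_1(k) for k = 0…4: 1, 3, 6, 6, 0.
g_2(k) for k = 0…4: 1, 1, 1, 1, 1.
c_4 = Σ_k C(4,k)·g_1(k)·g_2(4−k) = 1·1·1 + 4·3·1 + 6·6·1 + 4·6·1 = 1 + 12 + 36 + 24 = 73.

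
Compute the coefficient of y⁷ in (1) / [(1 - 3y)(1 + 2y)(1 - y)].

Partial fractions give a closed form: a_n = (9/10)·3^n + (4/15)·(-2)^n + (-1/6)·1^n.
At n = 7: a_7 = 1934.

1934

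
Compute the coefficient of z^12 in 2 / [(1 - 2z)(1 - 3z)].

3172262

Partial fractions give a closed form: a_n = (-4)·2^n + (6)·3^n.
At n = 12: a_12 = 3172262.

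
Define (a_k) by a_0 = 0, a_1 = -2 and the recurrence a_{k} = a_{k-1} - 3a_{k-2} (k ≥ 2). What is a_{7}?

-26

The ordinary generating function has denominator 1 - y + 3y^2.
Iterating the recurrence: a_0,…,a_{7} = 0, -2, -2, 4, 10, -2, -32, -26.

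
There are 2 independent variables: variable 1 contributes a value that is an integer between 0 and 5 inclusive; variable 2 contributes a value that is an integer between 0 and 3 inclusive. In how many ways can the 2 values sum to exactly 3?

4

The generating function for the choices is (1 + x + x^2 + x^3 + x^4 + x^5)·(1 + x + x^2 + x^3); the count is [x^3].
(1 + x + x^2 + x^3 + x^4 + x^5) has coefficients 1,1,1,1 for degrees 0…3.
(1 + x + x^2 + x^3) has coefficients 1,1,1,1 for degrees 0…3.
[x^3] = 1·1 + 1·1 + 1·1 + 1·1 = 4.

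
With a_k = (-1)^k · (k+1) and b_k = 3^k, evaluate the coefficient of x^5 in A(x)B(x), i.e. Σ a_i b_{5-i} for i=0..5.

135

Write out a_i and b_{5-i} for i = 0,…,5 and sum the products.
Σ = 1·243 − 2·81 + 3·27 − 4·9 + 5·3 − 6·1 = 135.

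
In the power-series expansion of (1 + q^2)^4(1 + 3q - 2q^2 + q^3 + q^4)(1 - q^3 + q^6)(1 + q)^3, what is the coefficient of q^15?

(1 + q^2)^4 has coefficients 1,0,4,0,6,0,4,0,1 for degrees 0…8.
(1 + 3q - 2q^2 + q^3 + q^4) has coefficients 1,3,-2,1,1,0,0,0,0,0,0,0,0,0,0,0 for degrees 0…15.
Multiplying by (1 - q^3 + q^6) gives running coefficients 1,3,-2,0,-2,2,0,2,-2,1,1,0,0,0,0,0 for degrees 0…15.
Finally multiplying by (1 + q)^3, the product of all factors after the first has coefficients 1,6,10,4,-5,-6,0,6,6,1,0,4,4,1,0,0 for degrees 0…15.
[q^15] = 1·0 + 4·1 + 6·4 + 4·1 + 1·6 = 38.

38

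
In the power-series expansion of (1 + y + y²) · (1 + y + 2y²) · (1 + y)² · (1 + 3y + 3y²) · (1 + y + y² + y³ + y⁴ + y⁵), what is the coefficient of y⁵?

(1 + y + y²) has coefficients 1,1,1 for degrees 0…2.
(1 + y + 2y²) has coefficients 1,1,2,0,0,0 for degrees 0…5.
Multiplying by (1 + y)² gives running coefficients 1,3,5,5,2,0 for degrees 0…5.
Multiplying by (1 + 3y + 3y²) gives running coefficients 1,6,17,29,32,21 for degrees 0…5.
Finally multiplying by (1 + y + y² + y³ + y⁴ + y⁵), the product of all factors after the first has coefficients 1,7,24,53,85,106 for degrees 0…5.
[y⁵] = 1·106 + 1·85 + 1·53 = 244.

244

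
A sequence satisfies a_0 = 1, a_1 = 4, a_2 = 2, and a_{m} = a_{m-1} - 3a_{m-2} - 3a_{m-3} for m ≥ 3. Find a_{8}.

The ordinary generating function has denominator 1 - q + 3q^2 + 3q^3.
Iterating the recurrence: a_0,…,a_{8} = 1, 4, 2, -13, -31, 2, 134, 221, -187.

-187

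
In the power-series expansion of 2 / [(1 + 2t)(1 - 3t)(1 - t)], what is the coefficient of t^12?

Partial fractions give a closed form: a_n = (8/15)·(-2)^n + (9/5)·3^n + (-1/3)·1^n.
At n = 12: a_12 = 958778.

958778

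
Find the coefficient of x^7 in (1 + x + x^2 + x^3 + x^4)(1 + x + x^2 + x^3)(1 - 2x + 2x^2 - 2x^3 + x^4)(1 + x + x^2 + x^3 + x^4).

-4

(1 + x + x^2 + x^3 + x^4) has coefficients 1,1,1,1,1 for degrees 0…4.
(1 + x + x^2 + x^3) has coefficients 1,1,1,1,0,0,0,0 for degrees 0…7.
Multiplying by (1 - 2x + 2x^2 - 2x^3 + x^4) gives running coefficients 1,-1,1,-1,-1,1,-1,1 for degrees 0…7.
Finally multiplying by (1 + x + x^2 + x^3 + x^4), the product of all factors after the first has coefficients 1,0,1,0,-1,-1,-1,-1 for degrees 0…7.
[x^7] = 1·(-1) + 1·(-1) + 1·(-1) + 1·(-1) + 1·0 = -4.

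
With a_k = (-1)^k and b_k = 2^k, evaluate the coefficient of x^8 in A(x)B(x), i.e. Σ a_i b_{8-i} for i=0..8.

This is [x^8] in the product of the two ordinary generating functions.
Σ = 1·256 − 1·128 + 1·64 − 1·32 + 1·16 − 1·8 + 1·4 − 1·2 + 1·1 = 171.

171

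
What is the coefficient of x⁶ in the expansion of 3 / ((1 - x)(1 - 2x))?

381

The denominator gives the recurrence a_n = 3a_(n−1) − 2a_(n−2) for n ≥ 2; the numerator fixes a_0 = 3, a_1 = 9.
Iterating: 3, 9, 21, 45, 93, 189, 381, so a_6 = 381.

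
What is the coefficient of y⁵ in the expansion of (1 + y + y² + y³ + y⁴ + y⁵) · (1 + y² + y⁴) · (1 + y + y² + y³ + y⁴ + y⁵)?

(1 + y + y² + y³ + y⁴ + y⁵) has coefficients 1,1,1,1,1,1 for degrees 0…5.
(1 + y² + y⁴) has coefficients 1,0,1,0,1,0 for degrees 0…5.
Finally multiplying by (1 + y + y² + y³ + y⁴ + y⁵), the product of all factors after the first has coefficients 1,1,2,2,3,3 for degrees 0…5.
[y⁵] = 1·3 + 1·3 + 1·2 + 1·2 + 1·1 + 1·1 = 12.

12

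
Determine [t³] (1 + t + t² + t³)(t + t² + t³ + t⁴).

(1 + t + t² + t³) has coefficients 1,1,1,1 for degrees 0…3.
(t + t² + t³ + t⁴) has coefficients 0,1,1,1 for degrees 0…3.
[t³] = 1·1 + 1·1 + 1·1 + 1·0 = 3.

3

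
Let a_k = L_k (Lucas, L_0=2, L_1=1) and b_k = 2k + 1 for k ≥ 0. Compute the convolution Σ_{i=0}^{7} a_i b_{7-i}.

299

The convolution is the x^7 coefficient of A(x)B(x).
Σ = 2·15 + 1·13 + 3·11 + 4·9 + 7·7 + 11·5 + 18·3 + 29·1 = 299.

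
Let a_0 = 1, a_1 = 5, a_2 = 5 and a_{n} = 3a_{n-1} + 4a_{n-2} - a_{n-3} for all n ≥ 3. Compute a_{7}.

The ordinary generating function has denominator 1 - 3z - 4z^2 + z^3.
Iterating the recurrence: a_0,…,a_{7} = 1, 5, 5, 34, 117, 482, 1880, 7451.

7451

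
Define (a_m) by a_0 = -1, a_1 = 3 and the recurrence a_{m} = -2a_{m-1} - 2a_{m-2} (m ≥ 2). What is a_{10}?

The ordinary generating function has denominator 1 + 2y + 2y^2.
Iterating the recurrence: a_0,…,a_{10} = -1, 3, -4, 2, 4, -12, 16, -8, -16, 48, -64.

-64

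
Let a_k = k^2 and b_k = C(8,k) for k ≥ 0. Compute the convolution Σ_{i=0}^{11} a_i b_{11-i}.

Write out a_i and b_{11-i} for i = 0,…,11 and sum the products.
Σ = 0·0 + 1·0 + 4·0 + 9·1 + 16·8 + 25·28 + 36·56 + 49·70 + 64·56 + 81·28 + 100·8 + 121·1 = 13056.

13056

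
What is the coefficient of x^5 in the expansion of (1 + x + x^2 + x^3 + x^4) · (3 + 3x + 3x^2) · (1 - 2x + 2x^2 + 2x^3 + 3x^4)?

42

(1 + x + x^2 + x^3 + x^4) has coefficients 1,1,1,1,1 for degrees 0…4.
(3 + 3x + 3x^2) has coefficients 3,3,3,0,0,0 for degrees 0…5.
Finally multiplying by (1 - 2x + 2x^2 + 2x^3 + 3x^4), the product of all factors after the first has coefficients 3,-3,3,6,21,15 for degrees 0…5.
[x^5] = 1·15 + 1·21 + 1·6 + 1·3 + 1·(-3) = 42.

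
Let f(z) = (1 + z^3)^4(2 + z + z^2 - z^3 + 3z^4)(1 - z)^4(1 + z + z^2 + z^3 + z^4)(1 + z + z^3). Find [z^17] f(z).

(1 + z^3)^4 has coefficients 1,0,0,4,0,0,6,0,0,4,0,0,1 for degrees 0…12.
(2 + z + z^2 - z^3 + 3z^4) has coefficients 2,1,1,-1,3,0,0,0,0,0,0,0,0,0,0,0,0,0 for degrees 0…17.
Multiplying by (1 - z)^4 gives running coefficients 2,-7,9,-7,11,-21,23,-13,3,0,0,0,0,0,0,0,0,0 for degrees 0…17.
Multiplying by (1 + z + z^2 + z^3 + z^4) gives running coefficients 2,-5,4,-3,8,-15,15,-7,3,-8,13,-10,3,0,0,0,0,0 for degrees 0…17.
Finally multiplying by (1 + z + z^3), the product of all factors after the first has coefficients 2,-3,-1,3,0,-3,-3,16,-19,10,-2,6,-15,16,-10,3,0,0 for degrees 0…17.
[z^17] = 1·0 + 4·(-10) + 6·6 + 4·(-19) + 1·(-3) = -83.

-83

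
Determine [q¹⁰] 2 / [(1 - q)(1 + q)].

2

Partial fractions give a closed form: a_n = (1)·1^n + (1)·(-1)^n.
At n = 10: a_10 = 2.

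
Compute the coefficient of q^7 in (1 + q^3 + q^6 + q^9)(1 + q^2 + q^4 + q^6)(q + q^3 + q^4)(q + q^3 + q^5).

(1 + q^3 + q^6 + q^9) has coefficients 1,0,0,1,0,0,1,0 for degrees 0…7.
(1 + q^2 + q^4 + q^6) has coefficients 1,0,1,0,1,0,1,0 for degrees 0…7.
Multiplying by (q + q^3 + q^4) gives running coefficients 0,1,0,2,1,2,1,2 for degrees 0…7.
Finally multiplying by (q + q^3 + q^5), the product of all factors after the first has coefficients 0,0,1,0,3,1,5,2 for degrees 0…7.
[q^7] = 1·2 + 1·3 + 1·0 = 5.

5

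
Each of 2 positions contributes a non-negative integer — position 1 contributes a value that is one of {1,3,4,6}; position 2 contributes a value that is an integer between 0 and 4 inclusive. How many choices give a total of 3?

2

The generating function for the choices is (x + x³ + x⁴ + x⁶)·(1 + x + x² + x³ + x⁴); the count is [x³].
(x + x³ + x⁴ + x⁶) has coefficients 0,1,0,1 for degrees 0…3.
(1 + x + x² + x³ + x⁴) has coefficients 1,1,1,1 for degrees 0…3.
[x³] = 1·1 + 1·1 = 2.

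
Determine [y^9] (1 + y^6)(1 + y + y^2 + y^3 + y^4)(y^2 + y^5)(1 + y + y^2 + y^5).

6

(1 + y^6) has coefficients 1,0,0,0,0,0,1 for degrees 0…6.
(1 + y + y^2 + y^3 + y^4) has coefficients 1,1,1,1,1,0,0,0,0,0 for degrees 0…9.
Multiplying by (y^2 + y^5) gives running coefficients 0,0,1,1,1,2,2,1,1,1 for degrees 0…9.
Finally multiplying by (1 + y + y^2 + y^5), the product of all factors after the first has coefficients 0,0,1,2,3,4,5,6,5,4 for degrees 0…9.
[y^9] = 1·4 + 1·2 = 6.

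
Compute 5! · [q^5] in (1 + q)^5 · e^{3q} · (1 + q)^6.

The EGF product rule gives c_5 = Σ_{k_1+k_2+k_3=5} C(5; k_1,k_2,k_3) · ∏ g_i(k_i), where (1+q)^5 gives the falling factorial (5)_k; e^{3q} gives (3)^k; (1+q)^6 gives the falling factorial (6)_k.
g_1(k) for k = 0…5: 1, 5, 20, 60, 120, 120.
g_2(k) for k = 0…5: 1, 3, 9, 27, 81, 243.
g_3(k) for k = 0…5: 1, 6, 30, 120, 360, 720.
First combine the last two factors: h(k) = Σ_j C(k,j)·g_2(j)·g_3(k−j) for k = 0…5: 1, 9, 75, 579, 4149, 27693.
c_5 = Σ_k C(5,k)·g_1(k)·h(5−k) = 1·1·27693 + 5·5·4149 + 10·20·579 + 10·60·75 + 5·120·9 + 1·120·1 = 27693 + 103725 + 115800 + 45000 + 5400 + 120 = 297738.

297738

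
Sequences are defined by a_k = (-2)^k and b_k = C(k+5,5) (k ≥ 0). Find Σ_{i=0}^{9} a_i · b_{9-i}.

820

Write out a_i and b_{9-i} for i = 0,…,9 and sum the products.
Σ = 1·2002 − 2·1287 + 4·792 − 8·462 + 16·252 − 32·126 + 64·56 − 128·21 + 256·6 − 512·1 = 820.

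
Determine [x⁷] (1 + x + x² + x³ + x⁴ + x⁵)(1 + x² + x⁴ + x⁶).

(1 + x + x² + x³ + x⁴ + x⁵) has coefficients 1,1,1,1,1,1 for degrees 0…5.
(1 + x² + x⁴ + x⁶) has coefficients 1,0,1,0,1,0,1,0 for degrees 0…7.
[x⁷] = 1·0 + 1·1 + 1·0 + 1·1 + 1·0 + 1·1 = 3.

3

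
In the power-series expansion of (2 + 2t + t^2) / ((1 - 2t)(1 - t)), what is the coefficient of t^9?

The denominator gives the recurrence a_n = 3a_(n−1) − 2a_(n−2) for n ≥ 3; the numerator fixes a_0 = 2, a_1 = 8, a_2 = 21.
Iterating: 2, 8, 21, 47, 99, 203, 411, 827, 1659, 3323, so a_9 = 3323.

3323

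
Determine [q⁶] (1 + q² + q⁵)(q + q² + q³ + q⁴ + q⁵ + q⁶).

(1 + q² + q⁵) has coefficients 1,0,1,0,0,1 for degrees 0…5.
(q + q² + q³ + q⁴ + q⁵ + q⁶) has coefficients 0,1,1,1,1,1,1 for degrees 0…6.
[q⁶] = 1·1 + 1·1 + 1·1 = 3.

3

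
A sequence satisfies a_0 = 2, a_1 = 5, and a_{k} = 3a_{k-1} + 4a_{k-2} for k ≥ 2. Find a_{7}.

The ordinary generating function has denominator 1 - 3y - 4y^2.
Iterating the recurrence: a_0,…,a_{7} = 2, 5, 23, 89, 359, 1433, 5735, 22937.

22937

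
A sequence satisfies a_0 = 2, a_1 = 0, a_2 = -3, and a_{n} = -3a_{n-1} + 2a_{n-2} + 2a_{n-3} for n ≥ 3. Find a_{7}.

1807

The ordinary generating function has denominator 1 + 3q - 2q^2 - 2q^3.
Iterating the recurrence: a_0,…,a_{7} = 2, 0, -3, 13, -45, 155, -529, 1807.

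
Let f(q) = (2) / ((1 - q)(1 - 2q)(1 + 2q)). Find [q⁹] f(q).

Partial fractions give a closed form: a_n = (-2/3)·1^n + (2)·2^n + (2/3)·(-2)^n.
At n = 9: a_9 = 682.

682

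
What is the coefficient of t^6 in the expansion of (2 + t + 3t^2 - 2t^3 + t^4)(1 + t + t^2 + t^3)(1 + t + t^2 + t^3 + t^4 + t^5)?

17

(2 + t + 3t^2 - 2t^3 + t^4) has coefficients 2,1,3,-2,1 for degrees 0…4.
(1 + t + t^2 + t^3) has coefficients 1,1,1,1,0,0,0 for degrees 0…6.
Finally multiplying by (1 + t + t^2 + t^3 + t^4 + t^5), the product of all factors after the first has coefficients 1,2,3,4,4,4,3 for degrees 0…6.
[t^6] = 2·3 + 1·4 + 3·4 − 2·4 + 1·3 = 17.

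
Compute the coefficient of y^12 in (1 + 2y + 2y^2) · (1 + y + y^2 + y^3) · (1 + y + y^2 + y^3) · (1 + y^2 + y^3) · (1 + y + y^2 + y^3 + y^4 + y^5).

95

(1 + 2y + 2y^2) has coefficients 1,2,2 for degrees 0…2.
(1 + y + y^2 + y^3) has coefficients 1,1,1,1,0,0,0,0,0,0,0,0,0 for degrees 0…12.
Multiplying by (1 + y + y^2 + y^3) gives running coefficients 1,2,3,4,3,2,1,0,0,0,0,0,0 for degrees 0…12.
Multiplying by (1 + y^2 + y^3) gives running coefficients 1,2,4,7,8,9,8,5,3,1,0,0,0 for degrees 0…12.
Finally multiplying by (1 + y + y^2 + y^3 + y^4 + y^5), the product of all factors after the first has coefficients 1,3,7,14,22,31,38,41,40,34,26,17,9 for degrees 0…12.
[y^12] = 1·9 + 2·17 + 2·26 = 95.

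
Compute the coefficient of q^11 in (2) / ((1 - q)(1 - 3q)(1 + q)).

Partial fractions give a closed form: a_n = (-1/2)·1^n + (9/4)·3^n + (1/4)·(-1)^n.
At n = 11: a_11 = 398580.

398580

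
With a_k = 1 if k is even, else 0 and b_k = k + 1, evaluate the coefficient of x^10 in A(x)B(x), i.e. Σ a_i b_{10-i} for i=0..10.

Write out a_i and b_{10-i} for i = 0,…,10 and sum the products.
Σ = 1·11 + 0·10 + 1·9 + 0·8 + 1·7 + 0·6 + 1·5 + 0·4 + 1·3 + 0·2 + 1·1 = 36.

36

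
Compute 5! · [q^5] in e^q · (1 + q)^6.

The EGF product rule gives c_5 = Σ_{k_1+k_2=5} C(5; k_1,k_2) · ∏ g_i(k_i), where e^q gives (1)^k; (1+q)^6 gives the falling factorial (6)_k.
g_1(k) for k = 0…5: 1, 1, 1, 1, 1, 1.
g_2(k) for k = 0…5: 1, 6, 30, 120, 360, 720.
c_5 = Σ_k C(5,k)·g_1(k)·g_2(5−k) = 1·1·720 + 5·1·360 + 10·1·120 + 10·1·30 + 5·1·6 + 1·1·1 = 720 + 1800 + 1200 + 300 + 30 + 1 = 4051.

4051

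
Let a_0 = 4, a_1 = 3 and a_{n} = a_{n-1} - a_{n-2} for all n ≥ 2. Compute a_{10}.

The ordinary generating function has denominator 1 - t + t^2.
Iterating the recurrence: a_0,…,a_{10} = 4, 3, -1, -4, -3, 1, 4, 3, -1, -4, -3.

-3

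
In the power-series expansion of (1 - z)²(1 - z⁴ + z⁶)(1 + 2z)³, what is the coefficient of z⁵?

4

(1 - z)² has coefficients 1,-2,1 for degrees 0…2.
(1 - z⁴ + z⁶) has coefficients 1,0,0,0,-1,0 for degrees 0…5.
Finally multiplying by (1 + 2z)³, the product of all factors after the first has coefficients 1,6,12,8,-1,-6 for degrees 0…5.
[z⁵] = 1·(-6) − 2·(-1) + 1·8 = 4.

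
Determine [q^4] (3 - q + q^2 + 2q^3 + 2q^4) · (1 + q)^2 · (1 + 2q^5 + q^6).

7

(3 - q + q^2 + 2q^3 + 2q^4) has coefficients 3,-1,1,2,2 for degrees 0…4.
(1 + q)^2 has coefficients 1,2,1,0,0 for degrees 0…4.
Finally multiplying by (1 + 2q^5 + q^6), the product of all factors after the first has coefficients 1,2,1,0,0 for degrees 0…4.
[q^4] = 3·0 − 1·0 + 1·1 + 2·2 + 2·1 = 7.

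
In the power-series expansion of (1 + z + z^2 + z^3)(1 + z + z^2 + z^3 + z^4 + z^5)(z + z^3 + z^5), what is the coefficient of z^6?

(1 + z + z^2 + z^3) has coefficients 1,1,1,1 for degrees 0…3.
(1 + z + z^2 + z^3 + z^4 + z^5) has coefficients 1,1,1,1,1,1,0 for degrees 0…6.
Finally multiplying by (z + z^3 + z^5), the product of all factors after the first has coefficients 0,1,1,2,2,3,3 for degrees 0…6.
[z^6] = 1·3 + 1·3 + 1·2 + 1·2 = 10.

10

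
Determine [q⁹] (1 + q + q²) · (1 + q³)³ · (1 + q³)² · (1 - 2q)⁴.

(1 + q + q²) has coefficients 1,1,1 for degrees 0…2.
(1 + q³)³ has coefficients 1,0,0,3,0,0,3,0,0,1 for degrees 0…9.
Multiplying by (1 + q³)² gives running coefficients 1,0,0,5,0,0,10,0,0,10 for degrees 0…9.
Finally multiplying by (1 - 2q)⁴, the product of all factors after the first has coefficients 1,-8,24,-27,-24,120,-150,0,240,-310 for degrees 0…9.
[q⁹] = 1·(-310) + 1·240 + 1·0 = -70.

-70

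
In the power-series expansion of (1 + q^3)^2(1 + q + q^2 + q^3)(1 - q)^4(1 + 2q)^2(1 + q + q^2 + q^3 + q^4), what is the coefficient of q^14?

-6

(1 + q^3)^2 has coefficients 1,0,0,2,0,0,1 for degrees 0…6.
(1 + q + q^2 + q^3) has coefficients 1,1,1,1,0,0,0,0,0,0,0,0,0,0,0 for degrees 0…14.
Multiplying by (1 - q)^4 gives running coefficients 1,-3,3,-1,-1,3,-3,1,0,0,0,0,0,0,0 for degrees 0…14.
Multiplying by (1 + 2q)^2 gives running coefficients 1,1,-5,-1,7,-5,5,1,-8,4,0,0,0,0,0 for degrees 0…14.
Finally multiplying by (1 + q + q^2 + q^3 + q^4), the product of all factors after the first has coefficients 1,2,-3,-4,3,-3,1,7,0,-3,2,-3,-4,4,0 for degrees 0…14.
[q^14] = 1·0 + 2·(-3) + 1·0 = -6.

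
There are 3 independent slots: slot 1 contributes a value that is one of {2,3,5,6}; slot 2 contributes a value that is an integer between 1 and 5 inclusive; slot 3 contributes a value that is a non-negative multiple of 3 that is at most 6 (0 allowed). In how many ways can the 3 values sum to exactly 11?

6

The generating function for the choices is (x² + x³ + x⁵ + x⁶)·(x + x² + x³ + x⁴ + x⁵)·(1 + x³ + x⁶); the count is [x¹¹].
(x² + x³ + x⁵ + x⁶) has coefficients 0,0,1,1,0,1,1 for degrees 0…6.
(x + x² + x³ + x⁴ + x⁵) has coefficients 0,1,1,1,1,1,0,0,0,0,0,0 for degrees 0…11.
Finally multiplying by (1 + x³ + x⁶), the product of all factors after the first has coefficients 0,1,1,1,2,2,1,2,2,1,1,1 for degrees 0…11.
[x¹¹] = 1·1 + 1·2 + 1·1 + 1·2 = 6.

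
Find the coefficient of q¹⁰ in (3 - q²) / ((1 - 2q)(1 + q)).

The denominator gives the recurrence a_n = a_(n−1) + 2a_(n−2) for n ≥ 3; the numerator fixes a_0 = 3, a_1 = 3, a_2 = 8.
Iterating: 3, 3, 8, 14, 30, 58, 118, 234, 470, 938, 1878, so a_10 = 1878.

1878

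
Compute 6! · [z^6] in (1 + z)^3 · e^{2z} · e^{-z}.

The EGF product rule gives c_6 = Σ_{k_1+k_2+k_3=6} C(6; k_1,k_2,k_3) · ∏ g_i(k_i), where (1+z)^3 gives the falling factorial (3)_k; e^{2z} gives (2)^k; e^{-z} gives (-1)^k.
g_1(k) for k = 0…6: 1, 3, 6, 6, 0, 0, 0.
g_2(k) for k = 0…6: 1, 2, 4, 8, 16, 32, 64.
g_3(k) for k = 0…6: 1, -1, 1, -1, 1, -1, 1.
First combine the last two factors: h(k) = Σ_j C(k,j)·g_2(j)·g_3(k−j) for k = 0…6: 1, 1, 1, 1, 1, 1, 1.
c_6 = Σ_k C(6,k)·g_1(k)·h(6−k) = 1·1·1 + 6·3·1 + 15·6·1 + 20·6·1 = 1 + 18 + 90 + 120 = 229.

229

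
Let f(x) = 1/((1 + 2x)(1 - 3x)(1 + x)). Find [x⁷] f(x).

The denominator gives the recurrence a_n = 7a_(n−2) + 6a_(n−3) for n ≥ 3; the numerator fixes a_0 = 1, a_1 = 0, a_2 = 7.
Iterating: 1, 0, 7, 6, 49, 84, 379, 882, so a_7 = 882.

882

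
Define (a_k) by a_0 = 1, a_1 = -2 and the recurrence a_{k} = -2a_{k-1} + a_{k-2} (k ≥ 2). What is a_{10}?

5741

The ordinary generating function has denominator 1 + 2q - q^2.
Iterating the recurrence: a_0,…,a_{10} = 1, -2, 5, -12, 29, -70, 169, -408, 985, -2378, 5741.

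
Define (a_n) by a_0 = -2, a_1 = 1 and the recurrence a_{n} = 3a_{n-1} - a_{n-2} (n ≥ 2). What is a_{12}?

81790

The ordinary generating function has denominator 1 - 3x + x^2.
Iterating the recurrence: a_0,…,a_{12} = -2, 1, 5, 14, 37, 97, 254, 665, 1741, 4558, 11933, 31241, 81790.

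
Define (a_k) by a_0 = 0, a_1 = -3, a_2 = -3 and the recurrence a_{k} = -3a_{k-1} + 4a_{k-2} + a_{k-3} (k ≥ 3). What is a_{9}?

The ordinary generating function has denominator 1 + 3t - 4t^2 - t^3.
Iterating the recurrence: a_0,…,a_{9} = 0, -3, -3, -3, -6, 3, -36, 114, -483, 1869.

1869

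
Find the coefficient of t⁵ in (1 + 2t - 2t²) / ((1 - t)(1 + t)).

2

The denominator gives the recurrence a_n = a_(n−2) for n ≥ 3; the numerator fixes a_0 = 1, a_1 = 2, a_2 = -1.
Iterating: 1, 2, -1, 2, -1, 2, so a_5 = 2.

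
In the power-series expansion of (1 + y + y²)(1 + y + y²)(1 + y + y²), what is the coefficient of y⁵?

(1 + y + y²) has coefficients 1,1,1 for degrees 0…2.
(1 + y + y²) has coefficients 1,1,1,0,0,0 for degrees 0…5.
Finally multiplying by (1 + y + y²), the product of all factors after the first has coefficients 1,2,3,2,1,0 for degrees 0…5.
[y⁵] = 1·0 + 1·1 + 1·2 = 3.

3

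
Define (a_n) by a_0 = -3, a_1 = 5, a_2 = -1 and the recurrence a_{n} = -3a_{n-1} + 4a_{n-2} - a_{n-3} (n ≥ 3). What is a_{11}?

1603381

The ordinary generating function has denominator 1 + 3t - 4t^2 + t^3.
Iterating the recurrence: a_0,…,a_{11} = -3, 5, -1, 26, -87, 366, -1472, 5967, -24155, 97805, -396002, 1603381.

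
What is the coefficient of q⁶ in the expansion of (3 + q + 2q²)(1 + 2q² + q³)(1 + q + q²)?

7

(3 + q + 2q²) has coefficients 3,1,2 for degrees 0…2.
(1 + 2q² + q³) has coefficients 1,0,2,1,0,0,0 for degrees 0…6.
Finally multiplying by (1 + q + q²), the product of all factors after the first has coefficients 1,1,3,3,3,1,0 for degrees 0…6.
[q⁶] = 3·0 + 1·1 + 2·3 = 7.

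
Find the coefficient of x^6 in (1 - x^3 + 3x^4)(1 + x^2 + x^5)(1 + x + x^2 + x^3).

5

(1 - x^3 + 3x^4) has coefficients 1,0,0,-1,3 for degrees 0…4.
(1 + x^2 + x^5) has coefficients 1,0,1,0,0,1,0 for degrees 0…6.
Finally multiplying by (1 + x + x^2 + x^3), the product of all factors after the first has coefficients 1,1,2,2,1,2,1 for degrees 0…6.
[x^6] = 1·1 − 1·2 + 3·2 = 5.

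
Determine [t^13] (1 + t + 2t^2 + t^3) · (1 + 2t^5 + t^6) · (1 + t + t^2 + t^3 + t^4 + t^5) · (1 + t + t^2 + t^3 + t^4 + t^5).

73

(1 + t + 2t^2 + t^3) has coefficients 1,1,2,1 for degrees 0…3.
(1 + 2t^5 + t^6) has coefficients 1,0,0,0,0,2,1,0,0,0,0,0,0,0 for degrees 0…13.
Multiplying by (1 + t + t^2 + t^3 + t^4 + t^5) gives running coefficients 1,1,1,1,1,3,3,3,3,3,3,1,0,0 for degrees 0…13.
Finally multiplying by (1 + t + t^2 + t^3 + t^4 + t^5), the product of all factors after the first has coefficients 1,2,3,4,5,8,10,12,14,16,18,16,13,10 for degrees 0…13.
[t^13] = 1·10 + 1·13 + 2·16 + 1·18 = 73.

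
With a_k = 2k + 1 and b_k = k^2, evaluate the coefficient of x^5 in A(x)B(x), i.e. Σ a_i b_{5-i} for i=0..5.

The convolution is the x^5 coefficient of A(x)B(x).
Σ = 1·25 + 3·16 + 5·9 + 7·4 + 9·1 + 11·0 = 155.

155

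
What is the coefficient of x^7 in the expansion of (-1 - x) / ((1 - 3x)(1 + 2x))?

Partial fractions give a closed form: a_n = (-4/5)·3^n + (-1/5)·(-2)^n.
At n = 7: a_7 = -1724.

-1724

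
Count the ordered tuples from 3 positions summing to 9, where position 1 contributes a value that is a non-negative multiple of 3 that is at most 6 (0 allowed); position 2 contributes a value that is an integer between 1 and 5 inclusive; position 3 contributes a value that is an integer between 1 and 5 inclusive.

9

The generating function for the choices is (1 + z³ + z⁶)·(z + z² + z³ + z⁴ + z⁵)·(z + z² + z³ + z⁴ + z⁵); the count is [z⁹].
(1 + z³ + z⁶) has coefficients 1,0,0,1,0,0,1 for degrees 0…6.
(z + z² + z³ + z⁴ + z⁵) has coefficients 0,1,1,1,1,1,0,0,0,0 for degrees 0…9.
Finally multiplying by (z + z² + z³ + z⁴ + z⁵), the product of all factors after the first has coefficients 0,0,1,2,3,4,5,4,3,2 for degrees 0…9.
[z⁹] = 1·2 + 1·5 + 1·2 = 9.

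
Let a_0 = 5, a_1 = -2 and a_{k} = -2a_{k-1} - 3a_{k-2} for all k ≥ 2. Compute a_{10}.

The ordinary generating function has denominator 1 + 2y + 3y^2.
Iterating the recurrence: a_0,…,a_{10} = 5, -2, -11, 28, -23, -38, 145, -176, -83, 694, -1139.

-1139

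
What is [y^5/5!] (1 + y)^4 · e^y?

The EGF product rule gives c_5 = Σ_{k_1+k_2=5} C(5; k_1,k_2) · ∏ g_i(k_i), where (1+y)^4 gives the falling factorial (4)_k; e^y gives (1)^k.
g_1(k) for k = 0…5: 1, 4, 12, 24, 24, 0.
g_2(k) for k = 0…5: 1, 1, 1, 1, 1, 1.
c_5 = Σ_k C(5,k)·g_1(k)·g_2(5−k) = 1·1·1 + 5·4·1 + 10·12·1 + 10·24·1 + 5·24·1 = 1 + 20 + 120 + 240 + 120 = 501.

501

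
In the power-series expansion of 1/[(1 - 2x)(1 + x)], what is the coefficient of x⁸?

171

The denominator gives the recurrence a_n = a_(n−1) + 2a_(n−2) for n ≥ 2; the numerator fixes a_0 = 1, a_1 = 1.
Iterating: 1, 1, 3, 5, 11, 21, 43, 85, 171, so a_8 = 171.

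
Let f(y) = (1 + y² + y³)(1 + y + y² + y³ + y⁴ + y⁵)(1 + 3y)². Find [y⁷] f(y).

41

(1 + y² + y³) has coefficients 1,0,1,1 for degrees 0…3.
(1 + y + y² + y³ + y⁴ + y⁵) has coefficients 1,1,1,1,1,1,0,0 for degrees 0…7.
Finally multiplying by (1 + 3y)², the product of all factors after the first has coefficients 1,7,16,16,16,16,15,9 for degrees 0…7.
[y⁷] = 1·9 + 1·16 + 1·16 = 41.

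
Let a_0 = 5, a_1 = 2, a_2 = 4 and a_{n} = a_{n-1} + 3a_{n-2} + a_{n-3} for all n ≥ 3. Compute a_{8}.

1061

The ordinary generating function has denominator 1 - q - 3q^2 - q^3.
Iterating the recurrence: a_0,…,a_{8} = 5, 2, 4, 15, 29, 78, 180, 443, 1061.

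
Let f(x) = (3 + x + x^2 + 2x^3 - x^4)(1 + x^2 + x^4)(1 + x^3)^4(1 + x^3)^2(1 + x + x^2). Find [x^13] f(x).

329

(3 + x + x^2 + 2x^3 - x^4) has coefficients 3,1,1,2,-1 for degrees 0…4.
(1 + x^2 + x^4) has coefficients 1,0,1,0,1,0,0,0,0,0,0,0,0,0 for degrees 0…13.
Multiplying by (1 + x^3)^4 gives running coefficients 1,0,1,4,1,4,6,4,6,4,6,4,1,4 for degrees 0…13.
Multiplying by (1 + x^3)^2 gives running coefficients 1,0,1,6,1,6,15,6,15,20,15,20,15,20 for degrees 0…13.
Finally multiplying by (1 + x + x^2), the product of all factors after the first has coefficients 1,1,2,7,8,13,22,27,36,41,50,55,50,55 for degrees 0…13.
[x^13] = 3·55 + 1·50 + 1·55 + 2·50 − 1·41 = 329.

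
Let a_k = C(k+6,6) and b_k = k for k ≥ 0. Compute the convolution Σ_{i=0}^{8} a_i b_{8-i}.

This is [x^8] in the product of the two ordinary generating functions.
Σ = 1·8 + 7·7 + 28·6 + 84·5 + 210·4 + 462·3 + 924·2 + 1716·1 + 3003·0 = 6435.

6435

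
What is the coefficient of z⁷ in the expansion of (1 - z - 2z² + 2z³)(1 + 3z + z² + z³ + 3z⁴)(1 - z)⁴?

-24

(1 - z - 2z² + 2z³) has coefficients 1,-1,-2,2 for degrees 0…3.
(1 + 3z + z² + z³ + 3z⁴) has coefficients 1,3,1,1,3,0,0,0 for degrees 0…7.
Finally multiplying by (1 - z)⁴, the product of all factors after the first has coefficients 1,-1,-5,11,-6,-7,15,-11 for degrees 0…7.
[z⁷] = 1·(-11) − 1·15 − 2·(-7) + 2·(-6) = -24.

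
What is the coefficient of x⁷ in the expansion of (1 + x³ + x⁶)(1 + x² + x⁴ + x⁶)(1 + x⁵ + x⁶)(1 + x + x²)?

7

(1 + x³ + x⁶) has coefficients 1,0,0,1,0,0,1 for degrees 0…6.
(1 + x² + x⁴ + x⁶) has coefficients 1,0,1,0,1,0,1,0 for degrees 0…7.
Multiplying by (1 + x⁵ + x⁶) gives running coefficients 1,0,1,0,1,1,2,1 for degrees 0…7.
Finally multiplying by (1 + x + x²), the product of all factors after the first has coefficients 1,1,2,1,2,2,4,4 for degrees 0…7.
[x⁷] = 1·4 + 1·2 + 1·1 = 7.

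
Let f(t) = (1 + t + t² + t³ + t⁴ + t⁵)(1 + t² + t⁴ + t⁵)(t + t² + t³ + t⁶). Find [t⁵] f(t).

7

(1 + t + t² + t³ + t⁴ + t⁵) has coefficients 1,1,1,1,1,1 for degrees 0…5.
(1 + t² + t⁴ + t⁵) has coefficients 1,0,1,0,1,1 for degrees 0…5.
Finally multiplying by (t + t² + t³ + t⁶), the product of all factors after the first has coefficients 0,1,1,2,1,2 for degrees 0…5.
[t⁵] = 1·2 + 1·1 + 1·2 + 1·1 + 1·1 + 1·0 = 7.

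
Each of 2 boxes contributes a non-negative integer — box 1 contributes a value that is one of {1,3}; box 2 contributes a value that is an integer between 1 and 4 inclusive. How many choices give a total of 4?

2

The generating function for the choices is (t + t³)·(t + t² + t³ + t⁴); the count is [t⁴].
(t + t³) has coefficients 0,1,0,1 for degrees 0…3.
(t + t² + t³ + t⁴) has coefficients 0,1,1,1,1 for degrees 0…4.
[t⁴] = 1·1 + 1·1 = 2.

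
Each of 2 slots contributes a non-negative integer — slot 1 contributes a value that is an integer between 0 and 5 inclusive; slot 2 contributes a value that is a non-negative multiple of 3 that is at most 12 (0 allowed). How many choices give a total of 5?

The generating function for the choices is (1 + y + y² + y³ + y⁴ + y⁵)·(1 + y³ + y⁶ + y⁹ + y¹²); the count is [y⁵].
(1 + y + y² + y³ + y⁴ + y⁵) has coefficients 1,1,1,1,1,1 for degrees 0…5.
(1 + y³ + y⁶ + y⁹ + y¹²) has coefficients 1,0,0,1,0,0 for degrees 0…5.
[y⁵] = 1·0 + 1·0 + 1·1 + 1·0 + 1·0 + 1·1 = 2.

2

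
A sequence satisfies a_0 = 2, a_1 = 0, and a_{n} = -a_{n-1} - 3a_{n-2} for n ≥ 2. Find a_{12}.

The ordinary generating function has denominator 1 + t + 3t^2.
Iterating the recurrence: a_0,…,a_{12} = 2, 0, -6, 6, 12, -30, -6, 96, -78, -210, 444, 186, -1518.

-1518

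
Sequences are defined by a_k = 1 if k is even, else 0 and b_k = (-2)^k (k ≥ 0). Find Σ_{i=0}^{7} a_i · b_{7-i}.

-170

This is [x^7] in the product of the two ordinary generating functions.
Σ = 1·(-128) + 0·64 + 1·(-32) + 0·16 + 1·(-8) + 0·4 + 1·(-2) + 0·1 = -170.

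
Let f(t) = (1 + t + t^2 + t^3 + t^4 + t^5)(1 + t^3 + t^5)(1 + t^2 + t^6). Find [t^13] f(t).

(1 + t + t^2 + t^3 + t^4 + t^5) has coefficients 1,1,1,1,1,1 for degrees 0…5.
(1 + t^3 + t^5) has coefficients 1,0,0,1,0,1,0,0,0,0,0,0,0,0 for degrees 0…13.
Finally multiplying by (1 + t^2 + t^6), the product of all factors after the first has coefficients 1,0,1,1,0,2,1,1,0,1,0,1,0,0 for degrees 0…13.
[t^13] = 1·0 + 1·0 + 1·1 + 1·0 + 1·1 + 1·0 = 2.

2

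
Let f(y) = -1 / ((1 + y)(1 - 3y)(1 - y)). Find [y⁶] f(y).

-820

The denominator gives the recurrence a_n = 3a_(n−1) + a_(n−2) − 3a_(n−3) for n ≥ 3; the numerator fixes a_0 = -1, a_1 = -3, a_2 = -10.
Iterating: -1, -3, -10, -30, -91, -273, -820, so a_6 = -820.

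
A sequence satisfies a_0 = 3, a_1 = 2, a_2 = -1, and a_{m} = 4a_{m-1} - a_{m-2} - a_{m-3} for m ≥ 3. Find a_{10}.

-90011

The ordinary generating function has denominator 1 - 4y + y^2 + y^3.
Iterating the recurrence: a_0,…,a_{10} = 3, 2, -1, -9, -37, -138, -506, -1849, -6752, -24653, -90011.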